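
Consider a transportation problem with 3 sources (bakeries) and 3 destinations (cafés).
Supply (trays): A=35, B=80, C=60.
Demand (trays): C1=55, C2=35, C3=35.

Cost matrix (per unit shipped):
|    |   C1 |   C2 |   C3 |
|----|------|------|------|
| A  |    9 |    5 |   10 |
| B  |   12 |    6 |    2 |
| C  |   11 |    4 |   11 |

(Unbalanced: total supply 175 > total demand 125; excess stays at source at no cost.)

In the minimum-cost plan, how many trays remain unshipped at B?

Minimum-cost shipments:
  A–C1: 35 × 9 = 315
  B–C3: 35 × 2 = 70
  C–C1: 20 × 11 = 220
  C–C2: 35 × 4 = 140
Total cost = 745.
B ships 35 of its 80, leaving 45.

45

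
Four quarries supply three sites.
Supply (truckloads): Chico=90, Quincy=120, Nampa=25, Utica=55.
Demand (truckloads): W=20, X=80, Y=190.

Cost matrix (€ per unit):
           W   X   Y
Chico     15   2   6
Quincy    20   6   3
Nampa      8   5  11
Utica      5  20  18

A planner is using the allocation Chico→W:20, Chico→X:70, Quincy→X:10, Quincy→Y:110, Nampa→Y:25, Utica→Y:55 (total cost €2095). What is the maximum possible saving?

Current plan cost = 20·15 + 70·2 + 10·6 + 110·3 + 25·11 + 55·18 = €2095.
Optimal plan:
  Chico→X: 55 truckloads
  Chico→Y: 35 truckloads
  Quincy→Y: 120 truckloads
  Nampa→X: 25 truckloads
  Utica→W: 20 truckloads
  Utica→Y: 35 truckloads
Optimal cost = €1535.
Saving = 2095 − 1535 = €560.

560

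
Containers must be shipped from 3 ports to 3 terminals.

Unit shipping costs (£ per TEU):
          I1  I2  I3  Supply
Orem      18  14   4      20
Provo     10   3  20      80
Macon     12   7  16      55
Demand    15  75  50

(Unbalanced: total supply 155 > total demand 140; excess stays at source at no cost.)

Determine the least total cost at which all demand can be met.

955

An optimal shipping plan:
  Orem→I3: 20 TEU
  Provo→I1: 5 TEU
  Provo→I2: 75 TEU
  Macon→I1: 10 TEU
  Macon→I3: 30 TEU
Total cost = £955.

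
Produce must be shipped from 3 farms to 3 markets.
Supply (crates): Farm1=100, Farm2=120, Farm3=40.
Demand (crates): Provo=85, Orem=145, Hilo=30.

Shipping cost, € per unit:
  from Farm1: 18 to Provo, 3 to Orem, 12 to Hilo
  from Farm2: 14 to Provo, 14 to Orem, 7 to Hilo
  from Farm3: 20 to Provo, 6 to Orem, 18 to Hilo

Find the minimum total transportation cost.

An optimal shipping plan:
  Farm1→Orem: 100 × €3 = €300
  Farm2→Provo: 85 × €14 = €1190
  Farm2→Orem: 5 × €14 = €70
  Farm2→Hilo: 30 × €7 = €210
  Farm3→Orem: 40 × €6 = €240
Total = 300 + 1190 + 70 + 210 + 240 = €2010.
(Supply check: Farm1 ships 100; Farm2 ships 120; Farm3 ships 40.)

2010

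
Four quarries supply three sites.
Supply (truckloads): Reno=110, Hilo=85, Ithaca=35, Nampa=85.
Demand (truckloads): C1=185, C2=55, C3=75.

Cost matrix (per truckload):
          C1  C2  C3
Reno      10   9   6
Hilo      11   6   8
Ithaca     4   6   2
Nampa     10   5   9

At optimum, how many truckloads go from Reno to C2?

Optimal shipments:
  Reno→C1: 35 × 10 = 350
  Reno→C3: 75 × 6 = 450
  Hilo→C1: 85 × 11 = 935
  Ithaca→C1: 35 × 4 = 140
  Nampa→C1: 30 × 10 = 300
  Nampa→C2: 55 × 5 = 275
Total cost = 2450.
The route Reno→C2 is not used.

0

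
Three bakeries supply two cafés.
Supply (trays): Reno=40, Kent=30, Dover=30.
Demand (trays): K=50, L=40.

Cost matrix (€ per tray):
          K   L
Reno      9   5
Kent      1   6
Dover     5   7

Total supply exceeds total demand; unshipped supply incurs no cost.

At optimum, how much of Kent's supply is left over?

0

Minimum-cost shipments:
  Reno to L: 40 × €5 = €200
  Kent to K: 30 × €1 = €30
  Dover to K: 20 × €5 = €100
Total cost = €330.
Kent ships 30 of its 30, leaving 0.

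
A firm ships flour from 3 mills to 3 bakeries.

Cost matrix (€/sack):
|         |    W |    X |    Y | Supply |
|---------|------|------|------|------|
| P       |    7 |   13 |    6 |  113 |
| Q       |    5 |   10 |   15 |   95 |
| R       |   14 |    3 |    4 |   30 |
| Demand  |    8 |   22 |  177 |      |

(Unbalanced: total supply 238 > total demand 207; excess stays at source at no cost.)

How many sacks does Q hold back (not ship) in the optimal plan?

An optimal plan:
  P to Y: 113 × €6 = €678
  Q to W: 8 × €5 = €40
  Q to X: 22 × €10 = €220
  Q to Y: 34 × €15 = €510
  R to Y: 30 × €4 = €120
Total cost = €1568.
Q ships 64 of its 95, leaving 31.

31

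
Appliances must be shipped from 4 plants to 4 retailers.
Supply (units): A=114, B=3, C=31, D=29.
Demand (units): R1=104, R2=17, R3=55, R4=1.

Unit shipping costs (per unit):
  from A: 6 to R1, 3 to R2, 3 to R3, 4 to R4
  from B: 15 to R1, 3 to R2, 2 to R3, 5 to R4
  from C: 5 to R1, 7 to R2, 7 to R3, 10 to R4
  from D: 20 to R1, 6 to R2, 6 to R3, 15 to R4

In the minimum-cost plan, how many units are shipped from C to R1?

The minimum-cost plan:
  A→R1: 73 × 6 = 438
  A→R2: 17 × 3 = 51
  A→R3: 23 × 3 = 69
  A→R4: 1 × 4 = 4
  B→R3: 3 × 2 = 6
  C→R1: 31 × 5 = 155
  D→R3: 29 × 6 = 174
Total cost = 897.
So C→R1 carries 31 units.

31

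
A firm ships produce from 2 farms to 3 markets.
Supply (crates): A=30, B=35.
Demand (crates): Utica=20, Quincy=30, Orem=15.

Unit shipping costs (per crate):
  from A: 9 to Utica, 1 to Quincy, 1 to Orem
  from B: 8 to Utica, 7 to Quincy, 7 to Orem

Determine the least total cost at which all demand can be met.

Optimal allocation:
  A->Quincy: 30 × 1 = 30
  B->Utica: 20 × 8 = 160
  B->Orem: 15 × 7 = 105
Total = 30 + 160 + 105 = 295.

295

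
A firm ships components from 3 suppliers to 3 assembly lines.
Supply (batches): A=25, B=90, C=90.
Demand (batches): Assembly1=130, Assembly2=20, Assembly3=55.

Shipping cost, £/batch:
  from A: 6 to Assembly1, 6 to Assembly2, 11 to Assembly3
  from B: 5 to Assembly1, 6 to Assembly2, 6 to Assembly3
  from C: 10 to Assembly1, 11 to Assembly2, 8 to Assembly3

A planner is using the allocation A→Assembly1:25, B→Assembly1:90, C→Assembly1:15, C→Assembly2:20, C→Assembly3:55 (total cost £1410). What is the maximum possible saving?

20

Current plan cost = 25·6 + 90·5 + 15·10 + 20·11 + 55·8 = £1410.
Optimal plan:
  A->Assembly1: 5 batches
  A->Assembly2: 20 batches
  B->Assembly1: 90 batches
  C->Assembly1: 35 batches
  C->Assembly3: 55 batches
Optimal cost = £1390.
Saving = 1410 − 1390 = £20.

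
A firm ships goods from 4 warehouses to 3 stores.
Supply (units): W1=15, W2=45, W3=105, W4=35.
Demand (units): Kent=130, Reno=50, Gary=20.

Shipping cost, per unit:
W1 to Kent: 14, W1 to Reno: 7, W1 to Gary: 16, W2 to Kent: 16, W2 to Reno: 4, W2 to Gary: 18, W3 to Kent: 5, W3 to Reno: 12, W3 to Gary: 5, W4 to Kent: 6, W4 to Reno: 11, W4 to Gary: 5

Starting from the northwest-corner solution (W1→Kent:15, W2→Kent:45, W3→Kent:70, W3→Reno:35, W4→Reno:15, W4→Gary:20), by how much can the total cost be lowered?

Current plan cost = 15·14 + 45·16 + 70·5 + 35·12 + 15·11 + 20·5 = 1965.
Optimal plan:
  W1→Kent: 10 × 14 = 140
  W1→Reno: 5 × 7 = 35
  W2→Reno: 45 × 4 = 180
  W3→Kent: 105 × 5 = 525
  W4→Kent: 15 × 6 = 90
  W4→Gary: 20 × 5 = 100
Optimal cost = 1070.
Saving = 1965 − 1070 = 895.

895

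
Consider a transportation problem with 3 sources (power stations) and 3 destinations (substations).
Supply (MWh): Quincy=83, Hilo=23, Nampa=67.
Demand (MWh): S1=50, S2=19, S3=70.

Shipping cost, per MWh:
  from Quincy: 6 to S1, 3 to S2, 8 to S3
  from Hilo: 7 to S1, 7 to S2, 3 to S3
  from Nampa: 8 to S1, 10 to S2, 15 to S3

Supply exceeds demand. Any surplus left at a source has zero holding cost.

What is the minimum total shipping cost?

One minimum-cost allocation:
  Quincy->S1: 17 × 6 = 102
  Quincy->S2: 19 × 3 = 57
  Quincy->S3: 47 × 8 = 376
  Hilo->S3: 23 × 3 = 69
  Nampa->S1: 33 × 8 = 264
Total = 102 + 57 + 376 + 69 + 264 = 868.

868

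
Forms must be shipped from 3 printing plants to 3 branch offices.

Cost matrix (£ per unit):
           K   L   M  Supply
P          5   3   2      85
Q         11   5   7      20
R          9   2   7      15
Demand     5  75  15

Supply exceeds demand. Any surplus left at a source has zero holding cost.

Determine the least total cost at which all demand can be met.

265

A cheapest plan:
  P to K: 5 × £5 = £25
  P to L: 60 × £3 = £180
  P to M: 15 × £2 = £30
  R to L: 15 × £2 = £30
Total = 25 + 180 + 30 + 30 = £265.
(Supply check: P ships 80; Q ships 0; R ships 15.)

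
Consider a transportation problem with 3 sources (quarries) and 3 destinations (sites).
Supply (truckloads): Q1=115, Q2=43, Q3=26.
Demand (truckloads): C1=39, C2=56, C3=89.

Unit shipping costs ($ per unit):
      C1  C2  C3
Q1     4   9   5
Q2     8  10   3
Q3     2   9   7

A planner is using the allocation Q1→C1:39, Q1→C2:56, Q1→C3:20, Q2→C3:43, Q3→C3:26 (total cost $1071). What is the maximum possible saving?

104

Current plan cost = 39·4 + 56·9 + 20·5 + 43·3 + 26·7 = $1071.
Optimal plan:
  Q1->C1: 13 truckloads
  Q1->C2: 56 truckloads
  Q1->C3: 46 truckloads
  Q2->C3: 43 truckloads
  Q3->C1: 26 truckloads
Optimal cost = $967.
Saving = 1071 − 967 = $104.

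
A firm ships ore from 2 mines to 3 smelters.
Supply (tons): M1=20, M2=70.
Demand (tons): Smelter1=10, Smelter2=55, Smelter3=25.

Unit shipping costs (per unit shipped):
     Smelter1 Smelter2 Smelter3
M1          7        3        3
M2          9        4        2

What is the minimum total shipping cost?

330

An optimal shipping plan:
  M1–Smelter1: 10 × 7 = 70
  M1–Smelter2: 10 × 3 = 30
  M2–Smelter2: 45 × 4 = 180
  M2–Smelter3: 25 × 2 = 50
Total = 70 + 30 + 180 + 50 = 330.
(Supply check: M1 ships 20; M2 ships 70.)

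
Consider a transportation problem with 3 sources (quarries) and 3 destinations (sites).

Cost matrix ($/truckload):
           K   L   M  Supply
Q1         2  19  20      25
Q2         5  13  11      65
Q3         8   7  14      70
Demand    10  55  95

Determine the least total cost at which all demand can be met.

1630

One minimum-cost allocation:
  Q1 to K: 10 truckloads
  Q1 to M: 15 truckloads
  Q2 to M: 65 truckloads
  Q3 to L: 55 truckloads
  Q3 to M: 15 truckloads
Total cost = $1630.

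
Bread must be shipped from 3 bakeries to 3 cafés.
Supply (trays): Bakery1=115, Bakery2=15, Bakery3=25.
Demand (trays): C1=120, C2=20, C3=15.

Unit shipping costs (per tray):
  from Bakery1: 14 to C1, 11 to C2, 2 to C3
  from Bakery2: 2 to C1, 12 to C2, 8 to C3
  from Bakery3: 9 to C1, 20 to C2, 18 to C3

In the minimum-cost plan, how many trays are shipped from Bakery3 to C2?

0

The minimum-cost plan:
  Bakery1–C1: 80 trays
  Bakery1–C2: 20 trays
  Bakery1–C3: 15 trays
  Bakery2–C1: 15 trays
  Bakery3–C1: 25 trays
Total cost = 1625.
The route Bakery3→C2 is not used.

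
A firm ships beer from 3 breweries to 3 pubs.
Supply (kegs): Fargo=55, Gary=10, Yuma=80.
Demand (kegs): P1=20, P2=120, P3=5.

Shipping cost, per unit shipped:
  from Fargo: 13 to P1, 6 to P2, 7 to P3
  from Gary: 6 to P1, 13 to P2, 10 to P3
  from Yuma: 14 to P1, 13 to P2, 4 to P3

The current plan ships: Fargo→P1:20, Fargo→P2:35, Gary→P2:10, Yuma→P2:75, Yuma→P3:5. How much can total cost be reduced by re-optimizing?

200

Current plan cost = 20·13 + 35·6 + 10·13 + 75·13 + 5·4 = 1595.
Optimal plan:
  Fargo to P2: 55 kegs
  Gary to P1: 10 kegs
  Yuma to P1: 10 kegs
  Yuma to P2: 65 kegs
  Yuma to P3: 5 kegs
Optimal cost = 1395.
Saving = 1595 − 1395 = 200.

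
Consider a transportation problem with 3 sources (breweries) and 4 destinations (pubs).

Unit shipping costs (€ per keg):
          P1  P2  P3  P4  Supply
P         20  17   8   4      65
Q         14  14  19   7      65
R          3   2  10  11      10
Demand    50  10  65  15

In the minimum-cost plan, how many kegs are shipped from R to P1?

Optimal shipments:
  P to P3: 65 × €8 = €520
  Q to P1: 50 × €14 = €700
  Q to P4: 15 × €7 = €105
  R to P2: 10 × €2 = €20
Total cost = €1345.
The route R→P1 is not used.

0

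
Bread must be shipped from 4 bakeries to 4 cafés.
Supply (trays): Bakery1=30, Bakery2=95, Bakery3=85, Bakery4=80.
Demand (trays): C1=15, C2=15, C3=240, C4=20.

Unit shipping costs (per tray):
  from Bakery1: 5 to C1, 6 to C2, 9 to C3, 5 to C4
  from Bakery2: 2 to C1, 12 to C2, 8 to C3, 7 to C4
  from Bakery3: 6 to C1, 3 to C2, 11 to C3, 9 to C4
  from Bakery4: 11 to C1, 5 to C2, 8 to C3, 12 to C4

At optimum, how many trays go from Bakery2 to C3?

80

The minimum-cost plan:
  Bakery1→C3: 10 × 9 = 90
  Bakery1→C4: 20 × 5 = 100
  Bakery2→C1: 15 × 2 = 30
  Bakery2→C3: 80 × 8 = 640
  Bakery3→C2: 15 × 3 = 45
  Bakery3→C3: 70 × 11 = 770
  Bakery4→C3: 80 × 8 = 640
Total cost = 2315.
So Bakery2→C3 carries 80 trays.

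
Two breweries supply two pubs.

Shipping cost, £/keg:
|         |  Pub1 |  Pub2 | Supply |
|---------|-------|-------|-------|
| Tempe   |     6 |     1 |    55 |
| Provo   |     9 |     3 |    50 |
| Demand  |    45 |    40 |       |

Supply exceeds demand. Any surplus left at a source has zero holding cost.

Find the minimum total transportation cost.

Optimal allocation:
  Tempe→Pub1: 45 × £6 = £270
  Tempe→Pub2: 10 × £1 = £10
  Provo→Pub2: 30 × £3 = £90
Total = 270 + 10 + 90 = £370.
(Supply check: Tempe ships 55; Provo ships 30.)

370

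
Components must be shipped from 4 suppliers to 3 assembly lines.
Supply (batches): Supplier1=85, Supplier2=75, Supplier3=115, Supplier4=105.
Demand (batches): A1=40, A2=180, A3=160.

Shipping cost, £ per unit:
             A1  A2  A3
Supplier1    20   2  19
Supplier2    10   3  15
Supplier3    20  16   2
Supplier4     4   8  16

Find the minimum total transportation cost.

1665

Optimal allocation:
  Supplier1->A2: 85 batches
  Supplier2->A2: 75 batches
  Supplier3->A3: 115 batches
  Supplier4->A1: 40 batches
  Supplier4->A2: 20 batches
  Supplier4->A3: 45 batches
Total cost = £1665.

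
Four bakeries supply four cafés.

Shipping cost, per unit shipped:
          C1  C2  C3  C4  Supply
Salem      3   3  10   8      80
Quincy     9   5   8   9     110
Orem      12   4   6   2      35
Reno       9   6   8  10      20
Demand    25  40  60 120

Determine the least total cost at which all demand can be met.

One minimum-cost allocation:
  Salem–C1: 25 trays
  Salem–C2: 40 trays
  Salem–C4: 15 trays
  Quincy–C3: 40 trays
  Quincy–C4: 70 trays
  Orem–C4: 35 trays
  Reno–C3: 20 trays
Total cost = 1495.
(Supply check: Salem ships 80; Quincy ships 110; Orem ships 35; Reno ships 20.)

1495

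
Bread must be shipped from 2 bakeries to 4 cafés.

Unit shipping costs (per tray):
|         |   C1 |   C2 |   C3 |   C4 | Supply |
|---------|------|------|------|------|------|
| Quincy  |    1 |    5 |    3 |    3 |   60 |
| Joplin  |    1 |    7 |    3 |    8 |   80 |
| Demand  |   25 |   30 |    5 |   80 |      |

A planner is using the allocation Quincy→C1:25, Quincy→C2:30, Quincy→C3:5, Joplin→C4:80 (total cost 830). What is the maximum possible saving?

240

Current plan cost = 25·1 + 30·5 + 5·3 + 80·8 = 830.
Optimal plan:
  Quincy->C4: 60 × 3 = 180
  Joplin->C1: 25 × 1 = 25
  Joplin->C2: 30 × 7 = 210
  Joplin->C3: 5 × 3 = 15
  Joplin->C4: 20 × 8 = 160
Optimal cost = 590.
Saving = 830 − 590 = 240.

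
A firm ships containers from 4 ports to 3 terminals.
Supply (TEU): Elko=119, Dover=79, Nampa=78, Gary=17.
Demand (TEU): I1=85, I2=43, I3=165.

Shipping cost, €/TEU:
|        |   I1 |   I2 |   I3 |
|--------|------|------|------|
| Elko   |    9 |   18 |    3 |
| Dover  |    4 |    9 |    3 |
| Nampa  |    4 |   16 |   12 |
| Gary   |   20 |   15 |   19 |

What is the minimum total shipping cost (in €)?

A cheapest plan:
  Elko->I3: 119 × €3 = €357
  Dover->I1: 7 × €4 = €28
  Dover->I2: 26 × €9 = €234
  Dover->I3: 46 × €3 = €138
  Nampa->I1: 78 × €4 = €312
  Gary->I2: 17 × €15 = €255
Total = 357 + 28 + 234 + 138 + 312 + 255 = €1324.

1324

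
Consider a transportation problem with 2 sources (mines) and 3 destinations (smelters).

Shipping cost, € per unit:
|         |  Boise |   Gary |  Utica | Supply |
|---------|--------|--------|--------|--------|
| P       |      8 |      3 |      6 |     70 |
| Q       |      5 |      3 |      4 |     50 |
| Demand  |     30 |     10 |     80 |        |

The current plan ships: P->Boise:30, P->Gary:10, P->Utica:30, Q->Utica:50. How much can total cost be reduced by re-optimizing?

30

Current plan cost = 30·8 + 10·3 + 30·6 + 50·4 = €650.
Optimal plan:
  P–Gary: 10 × €3 = €30
  P–Utica: 60 × €6 = €360
  Q–Boise: 30 × €5 = €150
  Q–Utica: 20 × €4 = €80
Optimal cost = €620.
Saving = 650 − 620 = €30.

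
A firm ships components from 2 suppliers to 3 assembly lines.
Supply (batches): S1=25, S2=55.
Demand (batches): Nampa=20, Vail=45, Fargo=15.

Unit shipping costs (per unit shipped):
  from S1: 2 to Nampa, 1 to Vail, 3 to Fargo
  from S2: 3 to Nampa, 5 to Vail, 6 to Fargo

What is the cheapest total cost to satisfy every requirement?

Optimal allocation:
  S1->Vail: 25 × 1 = 25
  S2->Nampa: 20 × 3 = 60
  S2->Vail: 20 × 5 = 100
  S2->Fargo: 15 × 6 = 90
Total = 25 + 60 + 100 + 90 = 275.

275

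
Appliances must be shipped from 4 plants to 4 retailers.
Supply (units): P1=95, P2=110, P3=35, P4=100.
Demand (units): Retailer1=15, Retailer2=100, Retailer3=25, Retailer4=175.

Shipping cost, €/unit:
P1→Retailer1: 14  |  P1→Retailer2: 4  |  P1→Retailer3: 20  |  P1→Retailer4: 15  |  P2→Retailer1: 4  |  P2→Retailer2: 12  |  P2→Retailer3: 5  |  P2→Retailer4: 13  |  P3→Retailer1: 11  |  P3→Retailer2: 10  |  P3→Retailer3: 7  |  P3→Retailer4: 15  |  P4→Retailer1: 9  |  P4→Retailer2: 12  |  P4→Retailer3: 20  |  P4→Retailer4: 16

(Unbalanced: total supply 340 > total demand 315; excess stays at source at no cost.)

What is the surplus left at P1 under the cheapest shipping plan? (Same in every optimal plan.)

0

An optimal plan:
  P1 to Retailer2: 95 × €4 = €380
  P2 to Retailer1: 15 × €4 = €60
  P2 to Retailer4: 95 × €13 = €1235
  P3 to Retailer2: 5 × €10 = €50
  P3 to Retailer3: 25 × €7 = €175
  P3 to Retailer4: 5 × €15 = €75
  P4 to Retailer4: 75 × €16 = €1200
Total cost = €3175.
P1 ships 95 of its 95, leaving 0.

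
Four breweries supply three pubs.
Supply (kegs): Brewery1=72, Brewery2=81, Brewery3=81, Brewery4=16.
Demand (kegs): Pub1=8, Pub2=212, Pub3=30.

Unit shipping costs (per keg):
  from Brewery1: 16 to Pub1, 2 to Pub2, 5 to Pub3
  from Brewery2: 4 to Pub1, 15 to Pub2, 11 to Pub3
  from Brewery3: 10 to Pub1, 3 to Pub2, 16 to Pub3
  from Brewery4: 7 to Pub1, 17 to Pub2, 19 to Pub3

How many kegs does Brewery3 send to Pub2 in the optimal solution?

81

Solving gives:
  Brewery1–Pub2: 72 kegs
  Brewery2–Pub1: 8 kegs
  Brewery2–Pub2: 43 kegs
  Brewery2–Pub3: 30 kegs
  Brewery3–Pub2: 81 kegs
  Brewery4–Pub2: 16 kegs
Total cost = 1666.
So Brewery3→Pub2 carries 81 kegs.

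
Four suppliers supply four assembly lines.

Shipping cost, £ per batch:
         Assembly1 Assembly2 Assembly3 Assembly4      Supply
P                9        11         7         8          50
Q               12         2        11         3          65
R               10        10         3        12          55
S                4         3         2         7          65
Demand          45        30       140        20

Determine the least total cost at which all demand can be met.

1005

A cheapest plan:
  P to Assembly1: 30 × £9 = £270
  P to Assembly3: 20 × £7 = £140
  Q to Assembly1: 15 × £12 = £180
  Q to Assembly2: 30 × £2 = £60
  Q to Assembly4: 20 × £3 = £60
  R to Assembly3: 55 × £3 = £165
  S to Assembly3: 65 × £2 = £130
Total = 270 + 140 + 180 + 60 + 60 + 165 + 130 = £1005.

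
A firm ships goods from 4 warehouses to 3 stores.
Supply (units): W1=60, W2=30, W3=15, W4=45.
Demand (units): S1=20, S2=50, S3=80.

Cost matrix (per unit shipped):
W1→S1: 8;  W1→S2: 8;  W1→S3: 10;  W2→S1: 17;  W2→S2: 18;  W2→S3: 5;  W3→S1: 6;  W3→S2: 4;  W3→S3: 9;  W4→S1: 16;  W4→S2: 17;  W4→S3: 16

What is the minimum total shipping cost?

An optimal shipping plan:
  W1→S1: 20 × 8 = 160
  W1→S2: 35 × 8 = 280
  W1→S3: 5 × 10 = 50
  W2→S3: 30 × 5 = 150
  W3→S2: 15 × 4 = 60
  W4→S3: 45 × 16 = 720
Total = 160 + 280 + 50 + 150 + 60 + 720 = 1420.

1420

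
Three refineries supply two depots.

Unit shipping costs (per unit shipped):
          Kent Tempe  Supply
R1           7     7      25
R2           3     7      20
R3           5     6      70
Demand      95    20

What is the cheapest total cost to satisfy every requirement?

One minimum-cost allocation:
  R1–Kent: 5 kL
  R1–Tempe: 20 kL
  R2–Kent: 20 kL
  R3–Kent: 70 kL
Total cost = 585.

585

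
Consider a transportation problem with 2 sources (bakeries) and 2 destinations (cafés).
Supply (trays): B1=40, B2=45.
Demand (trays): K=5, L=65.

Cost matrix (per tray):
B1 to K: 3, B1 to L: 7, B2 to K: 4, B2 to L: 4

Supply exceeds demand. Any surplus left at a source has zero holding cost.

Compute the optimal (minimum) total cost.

335

Optimal allocation:
  B1->K: 5 × 3 = 15
  B1->L: 20 × 7 = 140
  B2->L: 45 × 4 = 180
Total = 15 + 140 + 180 = 335.
(Supply check: B1 ships 25; B2 ships 45.)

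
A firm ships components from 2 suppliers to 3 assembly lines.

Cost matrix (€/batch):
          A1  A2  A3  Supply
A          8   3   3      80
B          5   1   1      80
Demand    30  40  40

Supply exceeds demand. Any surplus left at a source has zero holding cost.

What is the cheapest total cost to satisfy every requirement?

290

Optimal allocation:
  A->A2: 30 × €3 = €90
  B->A1: 30 × €5 = €150
  B->A2: 10 × €1 = €10
  B->A3: 40 × €1 = €40
Total = 90 + 150 + 10 + 40 = €290.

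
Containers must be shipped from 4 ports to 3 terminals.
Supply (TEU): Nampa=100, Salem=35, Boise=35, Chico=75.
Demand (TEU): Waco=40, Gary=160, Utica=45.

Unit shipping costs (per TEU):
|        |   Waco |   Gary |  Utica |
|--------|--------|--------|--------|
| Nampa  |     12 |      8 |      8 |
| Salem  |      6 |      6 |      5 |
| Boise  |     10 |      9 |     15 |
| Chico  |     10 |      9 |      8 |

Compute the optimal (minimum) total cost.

1960

Optimal allocation:
  Nampa–Gary: 100 × 8 = 800
  Salem–Waco: 35 × 6 = 210
  Boise–Waco: 5 × 10 = 50
  Boise–Gary: 30 × 9 = 270
  Chico–Gary: 30 × 9 = 270
  Chico–Utica: 45 × 8 = 360
Total = 800 + 210 + 50 + 270 + 270 + 360 = 1960.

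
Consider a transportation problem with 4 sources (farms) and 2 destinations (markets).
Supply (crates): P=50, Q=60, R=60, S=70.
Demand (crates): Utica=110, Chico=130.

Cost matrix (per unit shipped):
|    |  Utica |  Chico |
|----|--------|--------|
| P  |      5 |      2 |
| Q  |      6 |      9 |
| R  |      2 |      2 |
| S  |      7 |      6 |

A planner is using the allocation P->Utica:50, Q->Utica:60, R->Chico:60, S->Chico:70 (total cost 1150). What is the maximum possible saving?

150

Current plan cost = 50·5 + 60·6 + 60·2 + 70·6 = 1150.
Optimal plan:
  P→Chico: 50 × 2 = 100
  Q→Utica: 60 × 6 = 360
  R→Utica: 50 × 2 = 100
  R→Chico: 10 × 2 = 20
  S→Chico: 70 × 6 = 420
Optimal cost = 1000.
Saving = 1150 − 1000 = 150.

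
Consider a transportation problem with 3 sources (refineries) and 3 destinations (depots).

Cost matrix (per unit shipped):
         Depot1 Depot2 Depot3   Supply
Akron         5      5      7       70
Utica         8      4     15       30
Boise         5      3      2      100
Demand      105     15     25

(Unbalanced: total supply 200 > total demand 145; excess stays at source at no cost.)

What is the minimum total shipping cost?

A cheapest plan:
  Akron->Depot1: 45 × 5 = 225
  Boise->Depot1: 60 × 5 = 300
  Boise->Depot2: 15 × 3 = 45
  Boise->Depot3: 25 × 2 = 50
Total = 225 + 300 + 45 + 50 = 620.

620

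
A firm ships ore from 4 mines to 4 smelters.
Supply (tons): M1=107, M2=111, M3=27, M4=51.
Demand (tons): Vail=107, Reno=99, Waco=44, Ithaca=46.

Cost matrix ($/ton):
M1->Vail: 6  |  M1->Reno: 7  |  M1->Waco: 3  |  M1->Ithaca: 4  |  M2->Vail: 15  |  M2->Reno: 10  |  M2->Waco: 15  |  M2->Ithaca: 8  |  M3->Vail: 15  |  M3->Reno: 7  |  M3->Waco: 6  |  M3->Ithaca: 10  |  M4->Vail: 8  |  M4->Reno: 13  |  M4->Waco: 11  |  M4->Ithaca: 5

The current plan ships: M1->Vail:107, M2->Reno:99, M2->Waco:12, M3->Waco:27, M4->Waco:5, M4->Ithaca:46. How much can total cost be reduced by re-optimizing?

141

Current plan cost = 107·6 + 99·10 + 12·15 + 27·6 + 5·11 + 46·5 = $2259.
Optimal plan:
  M1→Vail: 63 × $6 = $378
  M1→Waco: 44 × $3 = $132
  M2→Reno: 72 × $10 = $720
  M2→Ithaca: 39 × $8 = $312
  M3→Reno: 27 × $7 = $189
  M4→Vail: 44 × $8 = $352
  M4→Ithaca: 7 × $5 = $35
Optimal cost = $2118.
Saving = 2259 − 2118 = $141.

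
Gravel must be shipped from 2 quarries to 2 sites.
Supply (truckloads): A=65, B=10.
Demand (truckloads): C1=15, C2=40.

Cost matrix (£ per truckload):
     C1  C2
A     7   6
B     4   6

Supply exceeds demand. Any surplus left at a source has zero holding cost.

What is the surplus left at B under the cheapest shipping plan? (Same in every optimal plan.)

Minimum-cost shipments:
  A to C1: 5 × £7 = £35
  A to C2: 40 × £6 = £240
  B to C1: 10 × £4 = £40
Total cost = £315.
B ships 10 of its 10, leaving 0.

0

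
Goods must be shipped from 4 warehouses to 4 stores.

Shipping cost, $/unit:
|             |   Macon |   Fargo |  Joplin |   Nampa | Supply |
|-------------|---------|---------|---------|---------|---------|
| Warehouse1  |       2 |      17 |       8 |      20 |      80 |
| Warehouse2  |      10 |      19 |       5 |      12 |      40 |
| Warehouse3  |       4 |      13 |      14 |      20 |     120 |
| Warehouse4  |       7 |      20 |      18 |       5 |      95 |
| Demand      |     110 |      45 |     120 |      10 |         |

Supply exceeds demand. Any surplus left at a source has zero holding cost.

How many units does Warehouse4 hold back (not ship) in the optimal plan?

50

Minimum-cost shipments:
  Warehouse1->Joplin: 80 × $8 = $640
  Warehouse2->Joplin: 40 × $5 = $200
  Warehouse3->Macon: 75 × $4 = $300
  Warehouse3->Fargo: 45 × $13 = $585
  Warehouse4->Macon: 35 × $7 = $245
  Warehouse4->Nampa: 10 × $5 = $50
Total cost = $2020.
Warehouse4 ships 45 of its 95, leaving 50.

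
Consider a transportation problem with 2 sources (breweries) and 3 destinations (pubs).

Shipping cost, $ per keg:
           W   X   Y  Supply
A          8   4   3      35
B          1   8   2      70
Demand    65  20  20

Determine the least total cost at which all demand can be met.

A cheapest plan:
  A→X: 20 × $4 = $80
  A→Y: 15 × $3 = $45
  B→W: 65 × $1 = $65
  B→Y: 5 × $2 = $10
Total = 80 + 45 + 65 + 10 = $200.

200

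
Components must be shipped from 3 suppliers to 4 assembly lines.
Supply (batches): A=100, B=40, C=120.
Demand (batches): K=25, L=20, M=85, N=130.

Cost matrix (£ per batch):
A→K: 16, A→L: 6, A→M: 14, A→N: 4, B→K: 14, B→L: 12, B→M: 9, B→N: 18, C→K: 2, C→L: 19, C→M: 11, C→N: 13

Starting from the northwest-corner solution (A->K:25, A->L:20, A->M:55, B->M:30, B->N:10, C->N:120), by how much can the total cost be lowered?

Current plan cost = 25·16 + 20·6 + 55·14 + 30·9 + 10·18 + 120·13 = £3300.
Optimal plan:
  A to N: 100 batches
  B to L: 20 batches
  B to M: 20 batches
  C to K: 25 batches
  C to M: 65 batches
  C to N: 30 batches
Optimal cost = £1975.
Saving = 3300 − 1975 = £1325.

1325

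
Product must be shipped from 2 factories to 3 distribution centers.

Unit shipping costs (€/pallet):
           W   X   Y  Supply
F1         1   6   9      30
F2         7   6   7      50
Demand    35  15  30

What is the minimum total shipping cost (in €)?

A cheapest plan:
  F1→W: 30 × €1 = €30
  F2→W: 5 × €7 = €35
  F2→X: 15 × €6 = €90
  F2→Y: 30 × €7 = €210
Total = 30 + 35 + 90 + 210 = €365.

365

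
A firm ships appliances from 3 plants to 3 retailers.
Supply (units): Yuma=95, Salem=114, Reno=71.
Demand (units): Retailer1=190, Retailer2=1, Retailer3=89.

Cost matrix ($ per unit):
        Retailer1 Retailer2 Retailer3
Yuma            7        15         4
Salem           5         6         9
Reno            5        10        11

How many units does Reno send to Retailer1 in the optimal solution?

71

Solving gives:
  Yuma–Retailer1: 6 units
  Yuma–Retailer3: 89 units
  Salem–Retailer1: 113 units
  Salem–Retailer2: 1 units
  Reno–Retailer1: 71 units
Total cost = $1324.
So Reno→Retailer1 carries 71 units.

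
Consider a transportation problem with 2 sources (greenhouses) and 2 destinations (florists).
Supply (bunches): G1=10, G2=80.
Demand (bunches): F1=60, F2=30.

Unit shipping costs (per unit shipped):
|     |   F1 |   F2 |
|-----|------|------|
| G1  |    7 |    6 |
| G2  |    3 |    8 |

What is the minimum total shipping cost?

400

A cheapest plan:
  G1 to F2: 10 × 6 = 60
  G2 to F1: 60 × 3 = 180
  G2 to F2: 20 × 8 = 160
Total = 60 + 180 + 160 = 400.
(Supply check: G1 ships 10; G2 ships 80.)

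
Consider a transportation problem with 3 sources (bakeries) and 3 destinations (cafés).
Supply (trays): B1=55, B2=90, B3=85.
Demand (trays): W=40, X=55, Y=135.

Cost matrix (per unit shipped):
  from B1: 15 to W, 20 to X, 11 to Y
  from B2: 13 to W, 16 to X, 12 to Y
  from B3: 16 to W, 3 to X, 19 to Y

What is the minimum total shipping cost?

An optimal shipping plan:
  B1->Y: 55 trays
  B2->W: 10 trays
  B2->Y: 80 trays
  B3->W: 30 trays
  B3->X: 55 trays
Total cost = 2340.

2340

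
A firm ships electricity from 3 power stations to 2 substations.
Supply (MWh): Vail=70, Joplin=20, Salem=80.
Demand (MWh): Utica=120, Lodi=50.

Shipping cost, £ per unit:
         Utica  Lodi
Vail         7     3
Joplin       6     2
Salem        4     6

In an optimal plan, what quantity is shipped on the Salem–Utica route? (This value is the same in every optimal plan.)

The minimum-cost plan:
  Vail->Utica: 20 × £7 = £140
  Vail->Lodi: 50 × £3 = £150
  Joplin->Utica: 20 × £6 = £120
  Salem->Utica: 80 × £4 = £320
Total cost = £730.
So Salem→Utica carries 80 MWh.

80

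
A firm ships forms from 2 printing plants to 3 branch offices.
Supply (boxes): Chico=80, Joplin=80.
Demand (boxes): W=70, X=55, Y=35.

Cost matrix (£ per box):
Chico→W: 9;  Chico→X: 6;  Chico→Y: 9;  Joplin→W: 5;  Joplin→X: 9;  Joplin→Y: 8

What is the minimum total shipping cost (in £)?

An optimal shipping plan:
  Chico–X: 55 × £6 = £330
  Chico–Y: 25 × £9 = £225
  Joplin–W: 70 × £5 = £350
  Joplin–Y: 10 × £8 = £80
Total = 330 + 225 + 350 + 80 = £985.

985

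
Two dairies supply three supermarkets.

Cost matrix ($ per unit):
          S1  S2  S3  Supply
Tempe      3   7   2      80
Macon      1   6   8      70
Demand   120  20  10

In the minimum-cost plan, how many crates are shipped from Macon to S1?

70

Solving gives:
  Tempe->S1: 50 × $3 = $150
  Tempe->S2: 20 × $7 = $140
  Tempe->S3: 10 × $2 = $20
  Macon->S1: 70 × $1 = $70
Total cost = $380.
So Macon→S1 carries 70 crates.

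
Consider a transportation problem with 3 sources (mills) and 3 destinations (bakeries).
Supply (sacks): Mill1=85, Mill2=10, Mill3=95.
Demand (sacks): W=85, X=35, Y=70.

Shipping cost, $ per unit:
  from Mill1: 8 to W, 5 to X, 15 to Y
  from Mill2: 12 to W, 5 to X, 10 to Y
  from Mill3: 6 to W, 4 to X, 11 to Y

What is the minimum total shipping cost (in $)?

1545

One minimum-cost allocation:
  Mill1->W: 50 × $8 = $400
  Mill1->X: 35 × $5 = $175
  Mill2->Y: 10 × $10 = $100
  Mill3->W: 35 × $6 = $210
  Mill3->Y: 60 × $11 = $660
Total = 400 + 175 + 100 + 210 + 660 = $1545.
(Supply check: Mill1 ships 85; Mill2 ships 10; Mill3 ships 95.)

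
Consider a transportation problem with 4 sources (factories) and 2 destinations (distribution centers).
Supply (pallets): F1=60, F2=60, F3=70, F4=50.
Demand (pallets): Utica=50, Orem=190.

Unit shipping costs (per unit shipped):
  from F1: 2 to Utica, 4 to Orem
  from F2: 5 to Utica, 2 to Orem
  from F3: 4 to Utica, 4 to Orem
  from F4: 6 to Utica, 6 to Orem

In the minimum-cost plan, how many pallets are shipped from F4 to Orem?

Optimal shipments:
  F1→Utica: 50 × 2 = 100
  F1→Orem: 10 × 4 = 40
  F2→Orem: 60 × 2 = 120
  F3→Orem: 70 × 4 = 280
  F4→Orem: 50 × 6 = 300
Total cost = 840.
So F4→Orem carries 50 pallets.

50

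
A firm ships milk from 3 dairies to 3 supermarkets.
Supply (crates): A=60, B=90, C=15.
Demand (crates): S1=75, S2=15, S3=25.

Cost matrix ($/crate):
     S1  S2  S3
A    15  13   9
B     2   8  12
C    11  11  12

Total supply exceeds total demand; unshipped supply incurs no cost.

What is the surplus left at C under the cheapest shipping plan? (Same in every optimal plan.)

15

Minimum-cost shipments:
  A→S3: 25 × $9 = $225
  B→S1: 75 × $2 = $150
  B→S2: 15 × $8 = $120
Total cost = $495.
C ships 0 of its 15, leaving 15.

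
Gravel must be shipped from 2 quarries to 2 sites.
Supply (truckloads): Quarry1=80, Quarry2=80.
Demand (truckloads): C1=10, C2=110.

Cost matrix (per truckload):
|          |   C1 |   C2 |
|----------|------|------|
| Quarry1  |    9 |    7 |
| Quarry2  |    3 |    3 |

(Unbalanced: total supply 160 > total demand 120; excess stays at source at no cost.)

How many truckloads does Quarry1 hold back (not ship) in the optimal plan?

Minimum-cost shipments:
  Quarry1→C2: 40 × 7 = 280
  Quarry2→C1: 10 × 3 = 30
  Quarry2→C2: 70 × 3 = 210
Total cost = 520.
Quarry1 ships 40 of its 80, leaving 40.

40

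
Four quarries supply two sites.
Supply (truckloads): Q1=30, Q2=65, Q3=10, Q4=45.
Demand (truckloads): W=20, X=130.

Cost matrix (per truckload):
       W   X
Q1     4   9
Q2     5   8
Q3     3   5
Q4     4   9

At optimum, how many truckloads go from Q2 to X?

65

The minimum-cost plan:
  Q1 to W: 20 × 4 = 80
  Q1 to X: 10 × 9 = 90
  Q2 to X: 65 × 8 = 520
  Q3 to X: 10 × 5 = 50
  Q4 to X: 45 × 9 = 405
Total cost = 1145.
So Q2→X carries 65 truckloads.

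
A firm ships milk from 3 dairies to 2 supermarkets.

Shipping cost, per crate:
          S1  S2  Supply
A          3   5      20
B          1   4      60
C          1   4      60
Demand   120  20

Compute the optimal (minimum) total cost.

A cheapest plan:
  A to S2: 20 × 5 = 100
  B to S1: 60 × 1 = 60
  C to S1: 60 × 1 = 60
Total = 100 + 60 + 60 = 220.
(Supply check: A ships 20; B ships 60; C ships 60.)

220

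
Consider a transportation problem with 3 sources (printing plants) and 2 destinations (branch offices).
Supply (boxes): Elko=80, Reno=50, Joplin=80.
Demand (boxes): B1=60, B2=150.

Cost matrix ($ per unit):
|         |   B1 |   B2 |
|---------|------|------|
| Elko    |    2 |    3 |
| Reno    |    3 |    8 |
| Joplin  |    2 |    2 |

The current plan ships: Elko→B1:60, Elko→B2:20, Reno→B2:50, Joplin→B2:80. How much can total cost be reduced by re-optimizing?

200

Current plan cost = 60·2 + 20·3 + 50·8 + 80·2 = $740.
Optimal plan:
  Elko→B1: 10 × $2 = $20
  Elko→B2: 70 × $3 = $210
  Reno→B1: 50 × $3 = $150
  Joplin→B2: 80 × $2 = $160
Optimal cost = $540.
Saving = 740 − 540 = $200.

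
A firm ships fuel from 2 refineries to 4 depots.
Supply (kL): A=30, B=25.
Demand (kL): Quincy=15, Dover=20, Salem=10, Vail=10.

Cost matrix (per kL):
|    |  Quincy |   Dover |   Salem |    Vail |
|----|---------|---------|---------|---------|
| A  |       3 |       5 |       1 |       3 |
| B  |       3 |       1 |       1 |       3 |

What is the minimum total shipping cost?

105

Optimal allocation:
  A to Quincy: 15 × 3 = 45
  A to Salem: 10 × 1 = 10
  A to Vail: 5 × 3 = 15
  B to Dover: 20 × 1 = 20
  B to Vail: 5 × 3 = 15
Total = 45 + 10 + 15 + 20 + 15 = 105.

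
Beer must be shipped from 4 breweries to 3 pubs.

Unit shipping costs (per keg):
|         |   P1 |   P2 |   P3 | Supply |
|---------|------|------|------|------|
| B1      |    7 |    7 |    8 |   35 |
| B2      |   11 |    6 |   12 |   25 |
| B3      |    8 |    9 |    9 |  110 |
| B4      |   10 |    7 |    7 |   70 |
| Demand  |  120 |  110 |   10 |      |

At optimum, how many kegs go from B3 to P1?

The minimum-cost plan:
  B1->P1: 10 × 7 = 70
  B1->P2: 25 × 7 = 175
  B2->P2: 25 × 6 = 150
  B3->P1: 110 × 8 = 880
  B4->P2: 60 × 7 = 420
  B4->P3: 10 × 7 = 70
Total cost = 1765.
So B3→P1 carries 110 kegs.

110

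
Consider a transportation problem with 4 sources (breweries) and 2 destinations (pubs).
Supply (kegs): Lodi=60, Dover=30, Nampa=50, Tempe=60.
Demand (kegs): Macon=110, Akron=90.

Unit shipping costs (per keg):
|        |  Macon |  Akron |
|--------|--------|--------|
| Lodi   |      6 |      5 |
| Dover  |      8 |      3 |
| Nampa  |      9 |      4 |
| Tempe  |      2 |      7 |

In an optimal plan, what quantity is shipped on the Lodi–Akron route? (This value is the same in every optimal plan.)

10

Solving gives:
  Lodi–Macon: 50 × 6 = 300
  Lodi–Akron: 10 × 5 = 50
  Dover–Akron: 30 × 3 = 90
  Nampa–Akron: 50 × 4 = 200
  Tempe–Macon: 60 × 2 = 120
Total cost = 760.
So Lodi→Akron carries 10 kegs.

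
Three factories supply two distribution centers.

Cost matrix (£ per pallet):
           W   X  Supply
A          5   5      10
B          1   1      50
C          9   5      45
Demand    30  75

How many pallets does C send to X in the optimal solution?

The minimum-cost plan:
  A->X: 10 × £5 = £50
  B->W: 30 × £1 = £30
  B->X: 20 × £1 = £20
  C->X: 45 × £5 = £225
Total cost = £325.
So C→X carries 45 pallets.

45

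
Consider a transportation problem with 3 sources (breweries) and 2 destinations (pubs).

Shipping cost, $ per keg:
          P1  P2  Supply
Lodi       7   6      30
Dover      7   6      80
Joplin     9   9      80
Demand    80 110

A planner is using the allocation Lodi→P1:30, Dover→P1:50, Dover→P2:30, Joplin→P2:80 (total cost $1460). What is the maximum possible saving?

Current plan cost = 30·7 + 50·7 + 30·6 + 80·9 = $1460.
Optimal plan:
  Lodi->P2: 30 × $6 = $180
  Dover->P2: 80 × $6 = $480
  Joplin->P1: 80 × $9 = $720
Optimal cost = $1380.
Saving = 1460 − 1380 = $80.

80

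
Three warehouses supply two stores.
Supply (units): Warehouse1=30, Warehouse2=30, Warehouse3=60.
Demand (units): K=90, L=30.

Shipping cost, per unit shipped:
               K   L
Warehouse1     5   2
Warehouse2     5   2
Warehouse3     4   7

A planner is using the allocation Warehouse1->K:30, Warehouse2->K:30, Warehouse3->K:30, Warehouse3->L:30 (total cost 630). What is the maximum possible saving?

180

Current plan cost = 30·5 + 30·5 + 30·4 + 30·7 = 630.
Optimal plan:
  Warehouse1–K: 30 × 5 = 150
  Warehouse2–L: 30 × 2 = 60
  Warehouse3–K: 60 × 4 = 240
Optimal cost = 450.
Saving = 630 − 450 = 180.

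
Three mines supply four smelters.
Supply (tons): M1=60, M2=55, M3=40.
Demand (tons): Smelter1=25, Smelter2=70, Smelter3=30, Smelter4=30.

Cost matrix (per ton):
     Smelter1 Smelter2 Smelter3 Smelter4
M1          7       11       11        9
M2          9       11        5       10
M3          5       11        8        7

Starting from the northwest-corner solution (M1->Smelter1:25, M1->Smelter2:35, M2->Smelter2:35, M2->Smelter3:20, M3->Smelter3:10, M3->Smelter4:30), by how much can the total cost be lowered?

50

Current plan cost = 25·7 + 35·11 + 35·11 + 20·5 + 10·8 + 30·7 = 1335.
Optimal plan:
  M1->Smelter2: 45 × 11 = 495
  M1->Smelter4: 15 × 9 = 135
  M2->Smelter2: 25 × 11 = 275
  M2->Smelter3: 30 × 5 = 150
  M3->Smelter1: 25 × 5 = 125
  M3->Smelter4: 15 × 7 = 105
Optimal cost = 1285.
Saving = 1335 − 1285 = 50.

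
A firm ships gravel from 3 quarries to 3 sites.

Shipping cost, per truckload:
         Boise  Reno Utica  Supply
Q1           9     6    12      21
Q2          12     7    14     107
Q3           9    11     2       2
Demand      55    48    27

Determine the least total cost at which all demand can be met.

A cheapest plan:
  Q1->Boise: 21 × 9 = 189
  Q2->Boise: 34 × 12 = 408
  Q2->Reno: 48 × 7 = 336
  Q2->Utica: 25 × 14 = 350
  Q3->Utica: 2 × 2 = 4
Total = 189 + 408 + 336 + 350 + 4 = 1287.

1287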